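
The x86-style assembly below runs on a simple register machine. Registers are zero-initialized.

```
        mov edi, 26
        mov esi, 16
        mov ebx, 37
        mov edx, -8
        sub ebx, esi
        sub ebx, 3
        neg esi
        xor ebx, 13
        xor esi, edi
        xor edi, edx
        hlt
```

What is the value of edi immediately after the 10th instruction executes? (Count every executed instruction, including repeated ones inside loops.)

edi=26
esi=16
ebx=37
edx=-8
ebx=37-16=21
ebx=21-3=18
esi=-(16)=-16
ebx=18^13=31
esi=(-16)^26=-22
edi=26^(-8)=-30
After step 10: edi = -30.

-30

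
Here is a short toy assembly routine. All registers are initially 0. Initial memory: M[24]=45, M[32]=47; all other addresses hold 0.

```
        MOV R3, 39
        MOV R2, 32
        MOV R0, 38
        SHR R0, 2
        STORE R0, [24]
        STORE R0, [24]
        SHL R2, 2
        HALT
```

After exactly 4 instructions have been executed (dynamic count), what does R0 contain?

R3=39
R2=32
R0=38
R0=38>>2=9
After step 4: R0 = 9.

9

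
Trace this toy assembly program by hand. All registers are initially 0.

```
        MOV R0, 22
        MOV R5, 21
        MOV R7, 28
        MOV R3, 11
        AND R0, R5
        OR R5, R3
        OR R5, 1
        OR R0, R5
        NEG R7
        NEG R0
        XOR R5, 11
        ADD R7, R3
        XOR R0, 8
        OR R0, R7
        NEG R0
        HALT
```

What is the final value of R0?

R0=22
R5=21
R7=28
R3=11
R0=22&21=20
R5=21|11=31
R5=31|1=31
R0=20|31=31
R7=-(28)=-28
R0=-(31)=-31
R5=31^11=20
R7=(-28)+11=-17
R0=(-31)^8=-23
R0=(-23)|(-17)=-17
R0=-(-17)=17
halt.

17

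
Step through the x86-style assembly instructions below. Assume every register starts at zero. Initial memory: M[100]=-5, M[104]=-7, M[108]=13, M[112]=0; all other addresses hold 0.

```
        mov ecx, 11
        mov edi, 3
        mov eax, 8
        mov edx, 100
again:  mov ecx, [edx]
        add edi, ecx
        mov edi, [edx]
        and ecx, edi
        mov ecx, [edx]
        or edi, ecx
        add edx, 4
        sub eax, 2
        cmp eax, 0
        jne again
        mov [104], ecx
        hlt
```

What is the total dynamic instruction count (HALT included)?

mov ecx, 11 → ecx=11
mov edi, 3 → edi=3
mov eax, 8 → eax=8
mov edx, 100 → edx=100
mov ecx, [edx] → ecx=M[100]=-5
add edi, ecx → edi=3+(-5)=-2
mov edi, [edx] → edi=M[100]=-5
and ecx, edi → ecx=(-5)&(-5)=-5
mov ecx, [edx] → ecx=M[100]=-5
or edi, ecx → edi=(-5)|(-5)=-5
add edx, 4 → edx=100+4=104
sub eax, 2 → eax=8-2=6
cmp eax, 0  (cmp 6,0)
jne again: taken
mov ecx, [edx] → ecx=M[104]=-7
add edi, ecx → edi=(-5)+(-7)=-12
mov edi, [edx] → edi=M[104]=-7
and ecx, edi → ecx=(-7)&(-7)=-7
mov ecx, [edx] → ecx=M[104]=-7
or edi, ecx → edi=(-7)|(-7)=-7
add edx, 4 → edx=104+4=108
sub eax, 2 → eax=6-2=4
cmp eax, 0  (cmp 4,0)
jne again: taken
mov ecx, [edx] → ecx=M[108]=13
add edi, ecx → edi=(-7)+13=6
mov edi, [edx] → edi=M[108]=13
and ecx, edi → ecx=13&13=13
mov ecx, [edx] → ecx=M[108]=13
or edi, ecx → edi=13|13=13
add edx, 4 → edx=108+4=112
sub eax, 2 → eax=4-2=2
cmp eax, 0  (cmp 2,0)
jne again: taken
mov ecx, [edx] → ecx=M[112]=0
add edi, ecx → edi=13+0=13
mov edi, [edx] → edi=M[112]=0
and ecx, edi → ecx=0&0=0
mov ecx, [edx] → ecx=M[112]=0
or edi, ecx → edi=0|0=0
add edx, 4 → edx=112+4=116
sub eax, 2 → eax=2-2=0
cmp eax, 0  (cmp 0,0)
jne again: not taken
mov [104], ecx → M[104]=0
halt.
Total executed instructions: 46.

46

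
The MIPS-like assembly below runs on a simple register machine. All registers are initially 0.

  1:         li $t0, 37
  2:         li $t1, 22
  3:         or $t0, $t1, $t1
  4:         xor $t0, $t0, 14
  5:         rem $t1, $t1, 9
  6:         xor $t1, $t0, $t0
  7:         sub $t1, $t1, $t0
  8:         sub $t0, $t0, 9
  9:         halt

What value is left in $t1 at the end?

-24

li $t0, 37 → $t0=37
li $t1, 22 → $t1=22
or $t0, $t1, $t1 → $t0=22|22=22
xor $t0, $t0, 14 → $t0=22^14=24
rem $t1, $t1, 9 → $t1=22%9=4
xor $t1, $t0, $t0 → $t1=24^24=0
sub $t1, $t1, $t0 → $t1=0-24=-24
sub $t0, $t0, 9 → $t0=24-9=15
halt.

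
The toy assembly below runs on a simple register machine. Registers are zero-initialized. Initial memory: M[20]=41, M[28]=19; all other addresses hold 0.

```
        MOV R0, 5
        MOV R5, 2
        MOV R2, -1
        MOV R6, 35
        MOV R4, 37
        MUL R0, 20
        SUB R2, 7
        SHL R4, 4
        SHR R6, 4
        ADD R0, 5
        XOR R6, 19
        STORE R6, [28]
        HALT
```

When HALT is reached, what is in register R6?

17

R0=5
R5=2
R2=-1
R6=35
R4=37
R0=5*20=100
R2=(-1)-7=-8
R4=37<<4=592
R6=35>>4=2
R0=100+5=105
R6=2^19=17
STORE R6, [28] → M[28]=17
halt.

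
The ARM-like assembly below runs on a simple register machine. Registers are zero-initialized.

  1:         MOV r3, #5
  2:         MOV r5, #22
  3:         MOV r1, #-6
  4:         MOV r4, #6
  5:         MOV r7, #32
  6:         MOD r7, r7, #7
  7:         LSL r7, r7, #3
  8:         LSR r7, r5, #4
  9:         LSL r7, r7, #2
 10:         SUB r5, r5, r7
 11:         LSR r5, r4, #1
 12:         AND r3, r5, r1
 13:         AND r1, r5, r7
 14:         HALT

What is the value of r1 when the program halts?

0

r3=5
r5=22
r1=-6
r4=6
r7=32
r7=32%7=4
r7=4<<3=32
r7=22>>4=1
r7=1<<2=4
r5=22-4=18
r5=6>>1=3
r3=3&(-6)=2
r1=3&4=0
halt.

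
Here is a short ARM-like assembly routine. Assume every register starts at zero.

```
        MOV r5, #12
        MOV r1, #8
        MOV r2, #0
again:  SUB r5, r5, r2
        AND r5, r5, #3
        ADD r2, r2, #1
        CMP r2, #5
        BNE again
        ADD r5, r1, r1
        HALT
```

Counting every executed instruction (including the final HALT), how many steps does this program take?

r5=12
r1=8
r2=0
r5=12-0=12
r5=12&3=0
r2=0+1=1
CMP r2, #5  (cmp 1,5)
BNE again: taken
r5=0-1=-1
r5=(-1)&3=3
r2=1+1=2
CMP r2, #5  (cmp 2,5)
BNE again: taken
r5=3-2=1
r5=1&3=1
r2=2+1=3
CMP r2, #5  (cmp 3,5)
BNE again: taken
r5=1-3=-2
r5=(-2)&3=2
r2=3+1=4
CMP r2, #5  (cmp 4,5)
BNE again: taken
r5=2-4=-2
r5=(-2)&3=2
r2=4+1=5
CMP r2, #5  (cmp 5,5)
BNE again: not taken
r5=8+8=16
halt.
Total executed instructions: 30.

30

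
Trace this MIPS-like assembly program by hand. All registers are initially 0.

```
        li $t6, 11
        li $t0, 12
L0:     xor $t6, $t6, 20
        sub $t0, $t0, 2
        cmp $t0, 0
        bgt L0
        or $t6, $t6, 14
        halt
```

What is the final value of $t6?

after li $t6, 11: $t6=11
after li $t0, 12: $t0=12
after xor $t6, $t6, 20: $t6=11^20=31
after sub $t0, $t0, 2: $t0=12-2=10
cmp $t0, 0  (cmp 10,0)
bgt L0: taken
after xor $t6, $t6, 20: $t6=31^20=11
after sub $t0, $t0, 2: $t0=10-2=8
cmp $t0, 0  (cmp 8,0)
bgt L0: taken
after xor $t6, $t6, 20: $t6=11^20=31
after sub $t0, $t0, 2: $t0=8-2=6
cmp $t0, 0  (cmp 6,0)
bgt L0: taken
after xor $t6, $t6, 20: $t6=31^20=11
after sub $t0, $t0, 2: $t0=6-2=4
cmp $t0, 0  (cmp 4,0)
bgt L0: taken
after xor $t6, $t6, 20: $t6=11^20=31
after sub $t0, $t0, 2: $t0=4-2=2
cmp $t0, 0  (cmp 2,0)
bgt L0: taken
after xor $t6, $t6, 20: $t6=31^20=11
after sub $t0, $t0, 2: $t0=2-2=0
cmp $t0, 0  (cmp 0,0)
bgt L0: not taken
after or $t6, $t6, 14: $t6=11|14=15
halt.

15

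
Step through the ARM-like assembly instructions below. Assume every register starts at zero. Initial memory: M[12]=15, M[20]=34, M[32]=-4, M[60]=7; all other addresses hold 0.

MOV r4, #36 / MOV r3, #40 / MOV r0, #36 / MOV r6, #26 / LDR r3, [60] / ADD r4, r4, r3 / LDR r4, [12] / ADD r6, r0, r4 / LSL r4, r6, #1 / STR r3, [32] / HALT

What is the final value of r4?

102

after MOV r4, #36: r4=36
after MOV r3, #40: r3=40
after MOV r0, #36: r0=36
after MOV r6, #26: r6=26
after LDR r3, [60]: r3=M[60]=7
after ADD r4, r4, r3: r4=36+7=43
after LDR r4, [12]: r4=M[12]=15
after ADD r6, r0, r4: r6=36+15=51
after LSL r4, r6, #1: r4=51<<1=102
STR r3, [32] → M[32]=7
halt.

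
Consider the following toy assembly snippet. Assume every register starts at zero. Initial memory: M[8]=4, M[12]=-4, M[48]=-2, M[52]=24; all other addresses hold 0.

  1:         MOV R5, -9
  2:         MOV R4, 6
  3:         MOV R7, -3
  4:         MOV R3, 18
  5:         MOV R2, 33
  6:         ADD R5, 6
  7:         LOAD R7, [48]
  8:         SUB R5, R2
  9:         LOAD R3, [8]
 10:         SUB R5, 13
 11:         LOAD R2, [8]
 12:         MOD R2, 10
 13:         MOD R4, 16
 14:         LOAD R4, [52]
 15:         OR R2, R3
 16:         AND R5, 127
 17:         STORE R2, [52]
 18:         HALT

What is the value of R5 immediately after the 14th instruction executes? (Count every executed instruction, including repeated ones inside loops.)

-49

MOV R5, -9 → R5=-9
MOV R4, 6 → R4=6
MOV R7, -3 → R7=-3
MOV R3, 18 → R3=18
MOV R2, 33 → R2=33
ADD R5, 6 → R5=(-9)+6=-3
LOAD R7, [48] → R7=M[48]=-2
SUB R5, R2 → R5=(-3)-33=-36
LOAD R3, [8] → R3=M[8]=4
SUB R5, 13 → R5=(-36)-13=-49
LOAD R2, [8] → R2=M[8]=4
MOD R2, 10 → R2=4%10=4
MOD R4, 16 → R4=6%16=6
LOAD R4, [52] → R4=M[52]=24
After step 14: R5 = -49.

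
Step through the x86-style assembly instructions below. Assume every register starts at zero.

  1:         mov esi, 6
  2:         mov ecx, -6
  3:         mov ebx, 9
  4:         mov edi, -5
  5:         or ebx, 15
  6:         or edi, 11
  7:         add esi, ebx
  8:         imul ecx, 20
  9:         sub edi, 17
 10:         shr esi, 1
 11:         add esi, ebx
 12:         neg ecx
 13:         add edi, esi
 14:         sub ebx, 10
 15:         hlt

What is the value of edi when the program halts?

3

after mov esi, 6: esi=6
after mov ecx, -6: ecx=-6
after mov ebx, 9: ebx=9
after mov edi, -5: edi=-5
after or ebx, 15: ebx=9|15=15
after or edi, 11: edi=(-5)|11=-5
after add esi, ebx: esi=6+15=21
after imul ecx, 20: ecx=(-6)*20=-120
after sub edi, 17: edi=(-5)-17=-22
after shr esi, 1: esi=21>>1=10
after add esi, ebx: esi=10+15=25
after neg ecx: ecx=-(-120)=120
after add edi, esi: edi=(-22)+25=3
after sub ebx, 10: ebx=15-10=5
halt.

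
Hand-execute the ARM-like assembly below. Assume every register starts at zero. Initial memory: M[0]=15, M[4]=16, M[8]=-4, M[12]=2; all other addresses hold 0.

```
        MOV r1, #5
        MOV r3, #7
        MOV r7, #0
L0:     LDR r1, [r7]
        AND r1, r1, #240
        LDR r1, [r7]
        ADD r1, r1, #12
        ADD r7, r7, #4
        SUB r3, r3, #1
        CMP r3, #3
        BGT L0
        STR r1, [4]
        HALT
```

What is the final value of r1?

r1=5
r3=7
r7=0
r1=M[0]=15
r1=15&240=0
r1=M[0]=15
r1=15+12=27
r7=0+4=4
r3=7-1=6
CMP r3, #3  (cmp 6,3)
BGT L0: taken
r1=M[4]=16
r1=16&240=16
r1=M[4]=16
r1=16+12=28
r7=4+4=8
r3=6-1=5
CMP r3, #3  (cmp 5,3)
BGT L0: taken
r1=M[8]=-4
r1=(-4)&240=240
r1=M[8]=-4
r1=(-4)+12=8
r7=8+4=12
r3=5-1=4
CMP r3, #3  (cmp 4,3)
BGT L0: taken
r1=M[12]=2
r1=2&240=0
r1=M[12]=2
r1=2+12=14
r7=12+4=16
r3=4-1=3
CMP r3, #3  (cmp 3,3)
BGT L0: not taken
STR r1, [4] → M[4]=14
halt.

14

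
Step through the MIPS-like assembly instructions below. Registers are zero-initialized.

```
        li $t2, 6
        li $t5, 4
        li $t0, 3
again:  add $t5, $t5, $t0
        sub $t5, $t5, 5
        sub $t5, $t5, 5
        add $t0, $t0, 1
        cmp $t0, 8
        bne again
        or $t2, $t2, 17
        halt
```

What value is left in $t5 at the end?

li $t2, 6 → $t2=6
li $t5, 4 → $t5=4
li $t0, 3 → $t0=3
add $t5, $t5, $t0 → $t5=4+3=7
sub $t5, $t5, 5 → $t5=7-5=2
sub $t5, $t5, 5 → $t5=2-5=-3
add $t0, $t0, 1 → $t0=3+1=4
cmp $t0, 8  (cmp 4,8)
bne again: taken
add $t5, $t5, $t0 → $t5=(-3)+4=1
sub $t5, $t5, 5 → $t5=1-5=-4
sub $t5, $t5, 5 → $t5=(-4)-5=-9
add $t0, $t0, 1 → $t0=4+1=5
cmp $t0, 8  (cmp 5,8)
bne again: taken
add $t5, $t5, $t0 → $t5=(-9)+5=-4
sub $t5, $t5, 5 → $t5=(-4)-5=-9
sub $t5, $t5, 5 → $t5=(-9)-5=-14
add $t0, $t0, 1 → $t0=5+1=6
cmp $t0, 8  (cmp 6,8)
bne again: taken
add $t5, $t5, $t0 → $t5=(-14)+6=-8
sub $t5, $t5, 5 → $t5=(-8)-5=-13
sub $t5, $t5, 5 → $t5=(-13)-5=-18
add $t0, $t0, 1 → $t0=6+1=7
cmp $t0, 8  (cmp 7,8)
bne again: taken
add $t5, $t5, $t0 → $t5=(-18)+7=-11
sub $t5, $t5, 5 → $t5=(-11)-5=-16
sub $t5, $t5, 5 → $t5=(-16)-5=-21
add $t0, $t0, 1 → $t0=7+1=8
cmp $t0, 8  (cmp 8,8)
bne again: not taken
or $t2, $t2, 17 → $t2=6|17=23
halt.

-21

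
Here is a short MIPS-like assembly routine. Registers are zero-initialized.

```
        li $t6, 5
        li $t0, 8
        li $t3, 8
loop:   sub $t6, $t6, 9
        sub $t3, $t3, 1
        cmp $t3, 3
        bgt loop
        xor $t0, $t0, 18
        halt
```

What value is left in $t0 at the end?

li $t6, 5 → $t6=5
li $t0, 8 → $t0=8
li $t3, 8 → $t3=8
sub $t6, $t6, 9 → $t6=5-9=-4
sub $t3, $t3, 1 → $t3=8-1=7
cmp $t3, 3  (cmp 7,3)
bgt loop: taken
sub $t6, $t6, 9 → $t6=(-4)-9=-13
sub $t3, $t3, 1 → $t3=7-1=6
cmp $t3, 3  (cmp 6,3)
bgt loop: taken
sub $t6, $t6, 9 → $t6=(-13)-9=-22
sub $t3, $t3, 1 → $t3=6-1=5
cmp $t3, 3  (cmp 5,3)
bgt loop: taken
sub $t6, $t6, 9 → $t6=(-22)-9=-31
sub $t3, $t3, 1 → $t3=5-1=4
cmp $t3, 3  (cmp 4,3)
bgt loop: taken
sub $t6, $t6, 9 → $t6=(-31)-9=-40
sub $t3, $t3, 1 → $t3=4-1=3
cmp $t3, 3  (cmp 3,3)
bgt loop: not taken
xor $t0, $t0, 18 → $t0=8^18=26
halt.

26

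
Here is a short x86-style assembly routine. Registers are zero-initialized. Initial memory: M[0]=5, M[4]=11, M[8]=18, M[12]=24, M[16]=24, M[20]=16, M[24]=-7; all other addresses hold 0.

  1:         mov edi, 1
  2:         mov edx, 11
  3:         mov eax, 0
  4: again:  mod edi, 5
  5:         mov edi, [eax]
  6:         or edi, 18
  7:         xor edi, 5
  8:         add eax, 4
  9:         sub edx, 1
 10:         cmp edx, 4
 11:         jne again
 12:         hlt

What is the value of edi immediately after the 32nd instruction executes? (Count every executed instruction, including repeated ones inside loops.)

31

after mov edi, 1: edi=1
after mov edx, 11: edx=11
after mov eax, 0: eax=0
after mod edi, 5: edi=1%5=1
after mov edi, [eax]: edi=M[0]=5
after or edi, 18: edi=5|18=23
after xor edi, 5: edi=23^5=18
after add eax, 4: eax=0+4=4
after sub edx, 1: edx=11-1=10
cmp edx, 4  (cmp 10,4)
jne again: taken
after mod edi, 5: edi=18%5=3
after mov edi, [eax]: edi=M[4]=11
after or edi, 18: edi=11|18=27
after xor edi, 5: edi=27^5=30
after add eax, 4: eax=4+4=8
after sub edx, 1: edx=10-1=9
cmp edx, 4  (cmp 9,4)
jne again: taken
after mod edi, 5: edi=30%5=0
after mov edi, [eax]: edi=M[8]=18
after or edi, 18: edi=18|18=18
after xor edi, 5: edi=18^5=23
after add eax, 4: eax=8+4=12
after sub edx, 1: edx=9-1=8
cmp edx, 4  (cmp 8,4)
jne again: taken
after mod edi, 5: edi=23%5=3
after mov edi, [eax]: edi=M[12]=24
after or edi, 18: edi=24|18=26
after xor edi, 5: edi=26^5=31
after add eax, 4: eax=12+4=16
After step 32: edi = 31.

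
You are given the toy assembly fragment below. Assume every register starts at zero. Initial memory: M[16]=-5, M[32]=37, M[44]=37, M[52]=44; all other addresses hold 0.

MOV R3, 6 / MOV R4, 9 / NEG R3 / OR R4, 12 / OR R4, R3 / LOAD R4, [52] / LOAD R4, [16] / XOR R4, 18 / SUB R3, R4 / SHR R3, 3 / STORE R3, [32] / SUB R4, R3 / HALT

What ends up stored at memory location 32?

MOV R3, 6 → R3=6
MOV R4, 9 → R4=9
NEG R3 → R3=-(6)=-6
OR R4, 12 → R4=9|12=13
OR R4, R3 → R4=13|(-6)=-1
LOAD R4, [52] → R4=M[52]=44
LOAD R4, [16] → R4=M[16]=-5
XOR R4, 18 → R4=(-5)^18=-23
SUB R3, R4 → R3=(-6)-(-23)=17
SHR R3, 3 → R3=17>>3=2
STORE R3, [32] → M[32]=2
SUB R4, R3 → R4=(-23)-2=-25
halt.

2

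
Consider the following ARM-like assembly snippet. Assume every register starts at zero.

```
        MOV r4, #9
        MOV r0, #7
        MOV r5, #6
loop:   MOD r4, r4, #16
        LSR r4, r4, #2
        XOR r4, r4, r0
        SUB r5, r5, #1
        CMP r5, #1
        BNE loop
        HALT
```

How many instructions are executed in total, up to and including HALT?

after MOV r4, #9: r4=9
after MOV r0, #7: r0=7
after MOV r5, #6: r5=6
after MOD r4, r4, #16: r4=9%16=9
after LSR r4, r4, #2: r4=9>>2=2
after XOR r4, r4, r0: r4=2^7=5
after SUB r5, r5, #1: r5=6-1=5
CMP r5, #1  (cmp 5,1)
BNE loop: taken
after MOD r4, r4, #16: r4=5%16=5
after LSR r4, r4, #2: r4=5>>2=1
after XOR r4, r4, r0: r4=1^7=6
after SUB r5, r5, #1: r5=5-1=4
CMP r5, #1  (cmp 4,1)
BNE loop: taken
after MOD r4, r4, #16: r4=6%16=6
after LSR r4, r4, #2: r4=6>>2=1
after XOR r4, r4, r0: r4=1^7=6
after SUB r5, r5, #1: r5=4-1=3
CMP r5, #1  (cmp 3,1)
BNE loop: taken
after MOD r4, r4, #16: r4=6%16=6
after LSR r4, r4, #2: r4=6>>2=1
after XOR r4, r4, r0: r4=1^7=6
after SUB r5, r5, #1: r5=3-1=2
CMP r5, #1  (cmp 2,1)
BNE loop: taken
after MOD r4, r4, #16: r4=6%16=6
after LSR r4, r4, #2: r4=6>>2=1
after XOR r4, r4, r0: r4=1^7=6
after SUB r5, r5, #1: r5=2-1=1
CMP r5, #1  (cmp 1,1)
BNE loop: not taken
halt.
Total executed instructions: 34.

34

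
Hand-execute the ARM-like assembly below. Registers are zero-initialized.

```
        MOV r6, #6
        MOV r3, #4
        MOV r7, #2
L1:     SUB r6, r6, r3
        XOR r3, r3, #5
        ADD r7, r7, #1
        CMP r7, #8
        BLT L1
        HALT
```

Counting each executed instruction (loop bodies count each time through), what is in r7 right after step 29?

after MOV r6, #6: r6=6
after MOV r3, #4: r3=4
after MOV r7, #2: r7=2
after SUB r6, r6, r3: r6=6-4=2
after XOR r3, r3, #5: r3=4^5=1
after ADD r7, r7, #1: r7=2+1=3
CMP r7, #8  (cmp 3,8)
BLT L1: taken
after SUB r6, r6, r3: r6=2-1=1
after XOR r3, r3, #5: r3=1^5=4
after ADD r7, r7, #1: r7=3+1=4
CMP r7, #8  (cmp 4,8)
BLT L1: taken
after SUB r6, r6, r3: r6=1-4=-3
after XOR r3, r3, #5: r3=4^5=1
after ADD r7, r7, #1: r7=4+1=5
CMP r7, #8  (cmp 5,8)
BLT L1: taken
after SUB r6, r6, r3: r6=(-3)-1=-4
after XOR r3, r3, #5: r3=1^5=4
after ADD r7, r7, #1: r7=5+1=6
CMP r7, #8  (cmp 6,8)
BLT L1: taken
after SUB r6, r6, r3: r6=(-4)-4=-8
after XOR r3, r3, #5: r3=4^5=1
after ADD r7, r7, #1: r7=6+1=7
CMP r7, #8  (cmp 7,8)
BLT L1: taken
after SUB r6, r6, r3: r6=(-8)-1=-9
After step 29: r7 = 7.

7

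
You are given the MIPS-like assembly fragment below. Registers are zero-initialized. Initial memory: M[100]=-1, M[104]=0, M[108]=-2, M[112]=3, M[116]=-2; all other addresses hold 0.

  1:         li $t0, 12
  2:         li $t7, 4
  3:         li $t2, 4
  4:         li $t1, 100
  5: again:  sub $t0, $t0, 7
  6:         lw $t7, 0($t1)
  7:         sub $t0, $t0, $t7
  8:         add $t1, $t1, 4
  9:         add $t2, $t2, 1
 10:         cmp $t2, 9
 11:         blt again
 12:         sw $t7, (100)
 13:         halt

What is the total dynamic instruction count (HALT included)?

41

after li $t0, 12: $t0=12
after li $t7, 4: $t7=4
after li $t2, 4: $t2=4
after li $t1, 100: $t1=100
after sub $t0, $t0, 7: $t0=12-7=5
after lw $t7, 0($t1): $t7=M[100]=-1
after sub $t0, $t0, $t7: $t0=5-(-1)=6
after add $t1, $t1, 4: $t1=100+4=104
after add $t2, $t2, 1: $t2=4+1=5
cmp $t2, 9  (cmp 5,9)
blt again: taken
after sub $t0, $t0, 7: $t0=6-7=-1
after lw $t7, 0($t1): $t7=M[104]=0
after sub $t0, $t0, $t7: $t0=(-1)-0=-1
after add $t1, $t1, 4: $t1=104+4=108
after add $t2, $t2, 1: $t2=5+1=6
cmp $t2, 9  (cmp 6,9)
blt again: taken
after sub $t0, $t0, 7: $t0=(-1)-7=-8
after lw $t7, 0($t1): $t7=M[108]=-2
after sub $t0, $t0, $t7: $t0=(-8)-(-2)=-6
after add $t1, $t1, 4: $t1=108+4=112
after add $t2, $t2, 1: $t2=6+1=7
cmp $t2, 9  (cmp 7,9)
blt again: taken
after sub $t0, $t0, 7: $t0=(-6)-7=-13
after lw $t7, 0($t1): $t7=M[112]=3
after sub $t0, $t0, $t7: $t0=(-13)-3=-16
after add $t1, $t1, 4: $t1=112+4=116
after add $t2, $t2, 1: $t2=7+1=8
cmp $t2, 9  (cmp 8,9)
blt again: taken
after sub $t0, $t0, 7: $t0=(-16)-7=-23
after lw $t7, 0($t1): $t7=M[116]=-2
after sub $t0, $t0, $t7: $t0=(-23)-(-2)=-21
after add $t1, $t1, 4: $t1=116+4=120
after add $t2, $t2, 1: $t2=8+1=9
cmp $t2, 9  (cmp 9,9)
blt again: not taken
sw $t7, (100) → M[100]=-2
halt.
Total executed instructions: 41.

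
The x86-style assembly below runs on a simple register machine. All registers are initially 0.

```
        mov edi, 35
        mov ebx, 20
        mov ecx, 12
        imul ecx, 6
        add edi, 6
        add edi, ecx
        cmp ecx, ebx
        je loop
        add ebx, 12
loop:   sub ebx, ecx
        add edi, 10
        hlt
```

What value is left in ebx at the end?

mov edi, 35 → edi=35
mov ebx, 20 → ebx=20
mov ecx, 12 → ecx=12
imul ecx, 6 → ecx=12*6=72
add edi, 6 → edi=35+6=41
add edi, ecx → edi=41+72=113
cmp ecx, ebx  (cmp 72,20)
je loop: not taken
add ebx, 12 → ebx=20+12=32
sub ebx, ecx → ebx=32-72=-40
add edi, 10 → edi=113+10=123
halt.

-40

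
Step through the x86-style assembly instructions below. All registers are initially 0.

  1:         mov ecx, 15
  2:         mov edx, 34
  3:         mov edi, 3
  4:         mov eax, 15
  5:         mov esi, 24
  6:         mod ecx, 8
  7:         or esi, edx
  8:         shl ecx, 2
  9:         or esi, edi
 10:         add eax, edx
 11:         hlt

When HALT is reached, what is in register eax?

49

mov ecx, 15 → ecx=15
mov edx, 34 → edx=34
mov edi, 3 → edi=3
mov eax, 15 → eax=15
mov esi, 24 → esi=24
mod ecx, 8 → ecx=15%8=7
or esi, edx → esi=24|34=58
shl ecx, 2 → ecx=7<<2=28
or esi, edi → esi=58|3=59
add eax, edx → eax=15+34=49
halt.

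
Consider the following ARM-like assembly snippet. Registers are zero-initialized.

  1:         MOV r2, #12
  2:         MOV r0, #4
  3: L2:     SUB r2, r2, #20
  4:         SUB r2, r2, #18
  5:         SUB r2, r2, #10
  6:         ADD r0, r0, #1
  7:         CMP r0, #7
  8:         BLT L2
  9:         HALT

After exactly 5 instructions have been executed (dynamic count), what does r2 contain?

r2=12
r0=4
r2=12-20=-8
r2=(-8)-18=-26
r2=(-26)-10=-36
After step 5: r2 = -36.

-36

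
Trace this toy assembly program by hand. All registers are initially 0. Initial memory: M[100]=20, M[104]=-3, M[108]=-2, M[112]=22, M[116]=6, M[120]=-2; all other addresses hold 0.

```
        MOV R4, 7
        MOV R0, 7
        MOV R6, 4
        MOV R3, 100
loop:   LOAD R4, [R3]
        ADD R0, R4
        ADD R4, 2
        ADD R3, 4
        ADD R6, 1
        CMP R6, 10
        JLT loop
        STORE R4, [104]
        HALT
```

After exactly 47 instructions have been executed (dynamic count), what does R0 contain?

48

after MOV R4, 7: R4=7
after MOV R0, 7: R0=7
after MOV R6, 4: R6=4
after MOV R3, 100: R3=100
after LOAD R4, [R3]: R4=M[100]=20
after ADD R0, R4: R0=7+20=27
after ADD R4, 2: R4=20+2=22
after ADD R3, 4: R3=100+4=104
after ADD R6, 1: R6=4+1=5
CMP R6, 10  (cmp 5,10)
JLT loop: taken
after LOAD R4, [R3]: R4=M[104]=-3
after ADD R0, R4: R0=27+(-3)=24
after ADD R4, 2: R4=(-3)+2=-1
after ADD R3, 4: R3=104+4=108
after ADD R6, 1: R6=5+1=6
CMP R6, 10  (cmp 6,10)
JLT loop: taken
after LOAD R4, [R3]: R4=M[108]=-2
after ADD R0, R4: R0=24+(-2)=22
after ADD R4, 2: R4=(-2)+2=0
after ADD R3, 4: R3=108+4=112
after ADD R6, 1: R6=6+1=7
CMP R6, 10  (cmp 7,10)
JLT loop: taken
after LOAD R4, [R3]: R4=M[112]=22
after ADD R0, R4: R0=22+22=44
after ADD R4, 2: R4=22+2=24
after ADD R3, 4: R3=112+4=116
after ADD R6, 1: R6=7+1=8
CMP R6, 10  (cmp 8,10)
JLT loop: taken
after LOAD R4, [R3]: R4=M[116]=6
after ADD R0, R4: R0=44+6=50
after ADD R4, 2: R4=6+2=8
after ADD R3, 4: R3=116+4=120
after ADD R6, 1: R6=8+1=9
CMP R6, 10  (cmp 9,10)
JLT loop: taken
after LOAD R4, [R3]: R4=M[120]=-2
after ADD R0, R4: R0=50+(-2)=48
after ADD R4, 2: R4=(-2)+2=0
after ADD R3, 4: R3=120+4=124
after ADD R6, 1: R6=9+1=10
CMP R6, 10  (cmp 10,10)
JLT loop: not taken
STORE R4, [104] → M[104]=0
After step 47: R0 = 48.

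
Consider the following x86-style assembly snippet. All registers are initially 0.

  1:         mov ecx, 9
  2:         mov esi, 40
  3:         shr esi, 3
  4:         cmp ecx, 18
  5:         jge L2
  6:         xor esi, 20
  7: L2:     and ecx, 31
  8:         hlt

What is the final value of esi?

mov ecx, 9 → ecx=9
mov esi, 40 → esi=40
shr esi, 3 → esi=40>>3=5
cmp ecx, 18  (cmp 9,18)
jge L2: not taken
xor esi, 20 → esi=5^20=17
and ecx, 31 → ecx=9&31=9
halt.

17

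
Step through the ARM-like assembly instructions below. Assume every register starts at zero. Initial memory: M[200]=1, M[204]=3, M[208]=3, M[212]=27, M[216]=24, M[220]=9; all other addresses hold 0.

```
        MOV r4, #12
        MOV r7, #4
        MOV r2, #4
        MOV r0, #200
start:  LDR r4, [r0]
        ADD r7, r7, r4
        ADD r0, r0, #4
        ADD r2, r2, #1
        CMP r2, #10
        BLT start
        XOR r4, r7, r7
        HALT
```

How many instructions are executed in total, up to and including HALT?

after MOV r4, #12: r4=12
after MOV r7, #4: r7=4
after MOV r2, #4: r2=4
after MOV r0, #200: r0=200
after LDR r4, [r0]: r4=M[200]=1
after ADD r7, r7, r4: r7=4+1=5
after ADD r0, r0, #4: r0=200+4=204
after ADD r2, r2, #1: r2=4+1=5
CMP r2, #10  (cmp 5,10)
BLT start: taken
after LDR r4, [r0]: r4=M[204]=3
after ADD r7, r7, r4: r7=5+3=8
after ADD r0, r0, #4: r0=204+4=208
after ADD r2, r2, #1: r2=5+1=6
CMP r2, #10  (cmp 6,10)
BLT start: taken
after LDR r4, [r0]: r4=M[208]=3
after ADD r7, r7, r4: r7=8+3=11
after ADD r0, r0, #4: r0=208+4=212
after ADD r2, r2, #1: r2=6+1=7
CMP r2, #10  (cmp 7,10)
BLT start: taken
after LDR r4, [r0]: r4=M[212]=27
after ADD r7, r7, r4: r7=11+27=38
after ADD r0, r0, #4: r0=212+4=216
after ADD r2, r2, #1: r2=7+1=8
CMP r2, #10  (cmp 8,10)
BLT start: taken
after LDR r4, [r0]: r4=M[216]=24
after ADD r7, r7, r4: r7=38+24=62
after ADD r0, r0, #4: r0=216+4=220
after ADD r2, r2, #1: r2=8+1=9
CMP r2, #10  (cmp 9,10)
BLT start: taken
after LDR r4, [r0]: r4=M[220]=9
after ADD r7, r7, r4: r7=62+9=71
after ADD r0, r0, #4: r0=220+4=224
after ADD r2, r2, #1: r2=9+1=10
CMP r2, #10  (cmp 10,10)
BLT start: not taken
after XOR r4, r7, r7: r4=71^71=0
halt.
Total executed instructions: 42.

42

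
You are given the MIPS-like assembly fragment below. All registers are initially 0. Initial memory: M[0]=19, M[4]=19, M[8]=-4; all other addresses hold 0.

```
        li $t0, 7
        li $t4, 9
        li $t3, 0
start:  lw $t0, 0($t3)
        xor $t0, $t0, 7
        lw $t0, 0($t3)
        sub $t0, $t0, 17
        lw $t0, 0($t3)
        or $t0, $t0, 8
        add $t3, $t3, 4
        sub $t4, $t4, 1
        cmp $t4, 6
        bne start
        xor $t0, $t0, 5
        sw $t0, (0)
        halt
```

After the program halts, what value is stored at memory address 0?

$t0=7
$t4=9
$t3=0
$t0=M[0]=19
$t0=19^7=20
$t0=M[0]=19
$t0=19-17=2
$t0=M[0]=19
$t0=19|8=27
$t3=0+4=4
$t4=9-1=8
cmp $t4, 6  (cmp 8,6)
bne start: taken
$t0=M[4]=19
$t0=19^7=20
$t0=M[4]=19
$t0=19-17=2
$t0=M[4]=19
$t0=19|8=27
$t3=4+4=8
$t4=8-1=7
cmp $t4, 6  (cmp 7,6)
bne start: taken
$t0=M[8]=-4
$t0=(-4)^7=-5
$t0=M[8]=-4
$t0=(-4)-17=-21
$t0=M[8]=-4
$t0=(-4)|8=-4
$t3=8+4=12
$t4=7-1=6
cmp $t4, 6  (cmp 6,6)
bne start: not taken
$t0=(-4)^5=-7
sw $t0, (0) → M[0]=-7
halt.

-7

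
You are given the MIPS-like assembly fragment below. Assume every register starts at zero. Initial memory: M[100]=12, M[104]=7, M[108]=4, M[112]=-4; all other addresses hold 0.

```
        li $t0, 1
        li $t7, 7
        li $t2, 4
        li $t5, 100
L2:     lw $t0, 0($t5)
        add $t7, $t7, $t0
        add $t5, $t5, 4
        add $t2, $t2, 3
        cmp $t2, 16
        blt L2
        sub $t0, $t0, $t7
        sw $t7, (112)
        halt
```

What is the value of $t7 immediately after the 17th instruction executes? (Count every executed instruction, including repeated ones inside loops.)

after li $t0, 1: $t0=1
after li $t7, 7: $t7=7
after li $t2, 4: $t2=4
after li $t5, 100: $t5=100
after lw $t0, 0($t5): $t0=M[100]=12
after add $t7, $t7, $t0: $t7=7+12=19
after add $t5, $t5, 4: $t5=100+4=104
after add $t2, $t2, 3: $t2=4+3=7
cmp $t2, 16  (cmp 7,16)
blt L2: taken
after lw $t0, 0($t5): $t0=M[104]=7
after add $t7, $t7, $t0: $t7=19+7=26
after add $t5, $t5, 4: $t5=104+4=108
after add $t2, $t2, 3: $t2=7+3=10
cmp $t2, 16  (cmp 10,16)
blt L2: taken
after lw $t0, 0($t5): $t0=M[108]=4
After step 17: $t7 = 26.

26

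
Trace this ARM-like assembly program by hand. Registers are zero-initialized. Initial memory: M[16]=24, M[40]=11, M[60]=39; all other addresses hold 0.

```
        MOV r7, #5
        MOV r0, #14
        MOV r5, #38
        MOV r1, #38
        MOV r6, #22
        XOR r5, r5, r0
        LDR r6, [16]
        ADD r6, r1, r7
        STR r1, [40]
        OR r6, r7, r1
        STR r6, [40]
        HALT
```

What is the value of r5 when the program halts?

40

MOV r7, #5 → r7=5
MOV r0, #14 → r0=14
MOV r5, #38 → r5=38
MOV r1, #38 → r1=38
MOV r6, #22 → r6=22
XOR r5, r5, r0 → r5=38^14=40
LDR r6, [16] → r6=M[16]=24
ADD r6, r1, r7 → r6=38+5=43
STR r1, [40] → M[40]=38
OR r6, r7, r1 → r6=5|38=39
STR r6, [40] → M[40]=39
halt.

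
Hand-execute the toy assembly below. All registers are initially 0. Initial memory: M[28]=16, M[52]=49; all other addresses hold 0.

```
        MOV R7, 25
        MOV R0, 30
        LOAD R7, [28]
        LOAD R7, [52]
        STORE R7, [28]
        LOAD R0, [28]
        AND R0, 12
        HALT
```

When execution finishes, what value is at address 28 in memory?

R7=25
R0=30
R7=M[28]=16
R7=M[52]=49
STORE R7, [28] → M[28]=49
R0=M[28]=49
R0=49&12=0
halt.

49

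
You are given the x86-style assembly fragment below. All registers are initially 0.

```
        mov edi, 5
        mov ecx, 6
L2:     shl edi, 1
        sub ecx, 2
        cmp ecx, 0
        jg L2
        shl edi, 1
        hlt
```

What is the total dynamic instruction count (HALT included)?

edi=5
ecx=6
edi=5<<1=10
ecx=6-2=4
cmp ecx, 0  (cmp 4,0)
jg L2: taken
edi=10<<1=20
ecx=4-2=2
cmp ecx, 0  (cmp 2,0)
jg L2: taken
edi=20<<1=40
ecx=2-2=0
cmp ecx, 0  (cmp 0,0)
jg L2: not taken
edi=40<<1=80
halt.
Total executed instructions: 16.

16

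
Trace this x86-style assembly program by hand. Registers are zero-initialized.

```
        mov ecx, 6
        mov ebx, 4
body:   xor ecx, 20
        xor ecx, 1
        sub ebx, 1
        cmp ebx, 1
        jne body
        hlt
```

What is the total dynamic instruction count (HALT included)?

ecx=6
ebx=4
ecx=6^20=18
ecx=18^1=19
ebx=4-1=3
cmp ebx, 1  (cmp 3,1)
jne body: taken
ecx=19^20=7
ecx=7^1=6
ebx=3-1=2
cmp ebx, 1  (cmp 2,1)
jne body: taken
ecx=6^20=18
ecx=18^1=19
ebx=2-1=1
cmp ebx, 1  (cmp 1,1)
jne body: not taken
halt.
Total executed instructions: 18.

18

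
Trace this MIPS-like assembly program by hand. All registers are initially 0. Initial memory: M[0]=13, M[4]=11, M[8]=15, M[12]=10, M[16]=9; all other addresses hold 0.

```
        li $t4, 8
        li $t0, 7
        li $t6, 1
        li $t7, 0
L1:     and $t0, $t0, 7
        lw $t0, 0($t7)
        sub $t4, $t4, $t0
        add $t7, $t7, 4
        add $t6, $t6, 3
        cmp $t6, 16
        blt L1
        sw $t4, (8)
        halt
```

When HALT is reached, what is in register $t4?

-50

li $t4, 8 → $t4=8
li $t0, 7 → $t0=7
li $t6, 1 → $t6=1
li $t7, 0 → $t7=0
and $t0, $t0, 7 → $t0=7&7=7
lw $t0, 0($t7) → $t0=M[0]=13
sub $t4, $t4, $t0 → $t4=8-13=-5
add $t7, $t7, 4 → $t7=0+4=4
add $t6, $t6, 3 → $t6=1+3=4
cmp $t6, 16  (cmp 4,16)
blt L1: taken
and $t0, $t0, 7 → $t0=13&7=5
lw $t0, 0($t7) → $t0=M[4]=11
sub $t4, $t4, $t0 → $t4=(-5)-11=-16
add $t7, $t7, 4 → $t7=4+4=8
add $t6, $t6, 3 → $t6=4+3=7
cmp $t6, 16  (cmp 7,16)
blt L1: taken
and $t0, $t0, 7 → $t0=11&7=3
lw $t0, 0($t7) → $t0=M[8]=15
sub $t4, $t4, $t0 → $t4=(-16)-15=-31
add $t7, $t7, 4 → $t7=8+4=12
add $t6, $t6, 3 → $t6=7+3=10
cmp $t6, 16  (cmp 10,16)
blt L1: taken
and $t0, $t0, 7 → $t0=15&7=7
lw $t0, 0($t7) → $t0=M[12]=10
sub $t4, $t4, $t0 → $t4=(-31)-10=-41
add $t7, $t7, 4 → $t7=12+4=16
add $t6, $t6, 3 → $t6=10+3=13
cmp $t6, 16  (cmp 13,16)
blt L1: taken
and $t0, $t0, 7 → $t0=10&7=2
lw $t0, 0($t7) → $t0=M[16]=9
sub $t4, $t4, $t0 → $t4=(-41)-9=-50
add $t7, $t7, 4 → $t7=16+4=20
add $t6, $t6, 3 → $t6=13+3=16
cmp $t6, 16  (cmp 16,16)
blt L1: not taken
sw $t4, (8) → M[8]=-50
halt.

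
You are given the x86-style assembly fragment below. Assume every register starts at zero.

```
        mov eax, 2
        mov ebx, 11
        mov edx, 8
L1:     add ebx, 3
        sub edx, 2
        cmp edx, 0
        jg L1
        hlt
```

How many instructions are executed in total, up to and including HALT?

20

eax=2
ebx=11
edx=8
ebx=11+3=14
edx=8-2=6
cmp edx, 0  (cmp 6,0)
jg L1: taken
ebx=14+3=17
edx=6-2=4
cmp edx, 0  (cmp 4,0)
jg L1: taken
ebx=17+3=20
edx=4-2=2
cmp edx, 0  (cmp 2,0)
jg L1: taken
ebx=20+3=23
edx=2-2=0
cmp edx, 0  (cmp 0,0)
jg L1: not taken
halt.
Total executed instructions: 20.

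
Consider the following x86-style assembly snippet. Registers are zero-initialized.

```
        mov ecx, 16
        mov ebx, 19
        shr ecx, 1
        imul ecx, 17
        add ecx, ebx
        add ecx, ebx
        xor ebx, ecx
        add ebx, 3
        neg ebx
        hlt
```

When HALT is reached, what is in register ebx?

mov ecx, 16 → ecx=16
mov ebx, 19 → ebx=19
shr ecx, 1 → ecx=16>>1=8
imul ecx, 17 → ecx=8*17=136
add ecx, ebx → ecx=136+19=155
add ecx, ebx → ecx=155+19=174
xor ebx, ecx → ebx=19^174=189
add ebx, 3 → ebx=189+3=192
neg ebx → ebx=-(192)=-192
halt.

-192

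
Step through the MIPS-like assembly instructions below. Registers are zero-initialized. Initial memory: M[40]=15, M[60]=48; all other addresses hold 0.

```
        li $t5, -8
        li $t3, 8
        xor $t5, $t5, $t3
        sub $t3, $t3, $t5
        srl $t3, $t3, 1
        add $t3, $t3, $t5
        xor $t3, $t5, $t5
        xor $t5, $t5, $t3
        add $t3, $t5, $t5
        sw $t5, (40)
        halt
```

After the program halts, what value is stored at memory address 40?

li $t5, -8 → $t5=-8
li $t3, 8 → $t3=8
xor $t5, $t5, $t3 → $t5=(-8)^8=-16
sub $t3, $t3, $t5 → $t3=8-(-16)=24
srl $t3, $t3, 1 → $t3=24>>1=12
add $t3, $t3, $t5 → $t3=12+(-16)=-4
xor $t3, $t5, $t5 → $t3=(-16)^(-16)=0
xor $t5, $t5, $t3 → $t5=(-16)^0=-16
add $t3, $t5, $t5 → $t3=(-16)+(-16)=-32
sw $t5, (40) → M[40]=-16
halt.

-16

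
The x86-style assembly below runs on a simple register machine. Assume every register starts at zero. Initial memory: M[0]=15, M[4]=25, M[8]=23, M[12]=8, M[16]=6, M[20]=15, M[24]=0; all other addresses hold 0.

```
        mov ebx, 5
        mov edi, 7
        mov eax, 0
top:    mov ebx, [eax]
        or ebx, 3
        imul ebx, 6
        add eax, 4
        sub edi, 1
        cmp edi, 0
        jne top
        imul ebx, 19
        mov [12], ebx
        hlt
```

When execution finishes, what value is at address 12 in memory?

after mov ebx, 5: ebx=5
after mov edi, 7: edi=7
after mov eax, 0: eax=0
after mov ebx, [eax]: ebx=M[0]=15
after or ebx, 3: ebx=15|3=15
after imul ebx, 6: ebx=15*6=90
after add eax, 4: eax=0+4=4
after sub edi, 1: edi=7-1=6
cmp edi, 0  (cmp 6,0)
jne top: taken
after mov ebx, [eax]: ebx=M[4]=25
after or ebx, 3: ebx=25|3=27
after imul ebx, 6: ebx=27*6=162
after add eax, 4: eax=4+4=8
after sub edi, 1: edi=6-1=5
cmp edi, 0  (cmp 5,0)
jne top: taken
after mov ebx, [eax]: ebx=M[8]=23
after or ebx, 3: ebx=23|3=23
after imul ebx, 6: ebx=23*6=138
after add eax, 4: eax=8+4=12
after sub edi, 1: edi=5-1=4
cmp edi, 0  (cmp 4,0)
jne top: taken
after mov ebx, [eax]: ebx=M[12]=8
after or ebx, 3: ebx=8|3=11
after imul ebx, 6: ebx=11*6=66
after add eax, 4: eax=12+4=16
after sub edi, 1: edi=4-1=3
cmp edi, 0  (cmp 3,0)
jne top: taken
after mov ebx, [eax]: ebx=M[16]=6
after or ebx, 3: ebx=6|3=7
after imul ebx, 6: ebx=7*6=42
after add eax, 4: eax=16+4=20
after sub edi, 1: edi=3-1=2
cmp edi, 0  (cmp 2,0)
jne top: taken
after mov ebx, [eax]: ebx=M[20]=15
after or ebx, 3: ebx=15|3=15
after imul ebx, 6: ebx=15*6=90
after add eax, 4: eax=20+4=24
after sub edi, 1: edi=2-1=1
cmp edi, 0  (cmp 1,0)
jne top: taken
after mov ebx, [eax]: ebx=M[24]=0
after or ebx, 3: ebx=0|3=3
after imul ebx, 6: ebx=3*6=18
after add eax, 4: eax=24+4=28
after sub edi, 1: edi=1-1=0
cmp edi, 0  (cmp 0,0)
jne top: not taken
after imul ebx, 19: ebx=18*19=342
mov [12], ebx → M[12]=342
halt.

342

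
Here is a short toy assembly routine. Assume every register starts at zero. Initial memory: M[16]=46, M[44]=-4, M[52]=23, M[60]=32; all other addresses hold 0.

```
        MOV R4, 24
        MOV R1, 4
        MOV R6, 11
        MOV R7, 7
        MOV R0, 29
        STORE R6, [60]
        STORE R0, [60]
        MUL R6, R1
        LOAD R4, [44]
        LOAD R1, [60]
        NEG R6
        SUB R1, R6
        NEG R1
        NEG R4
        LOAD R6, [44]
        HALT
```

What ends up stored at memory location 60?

MOV R4, 24 → R4=24
MOV R1, 4 → R1=4
MOV R6, 11 → R6=11
MOV R7, 7 → R7=7
MOV R0, 29 → R0=29
STORE R6, [60] → M[60]=11
STORE R0, [60] → M[60]=29
MUL R6, R1 → R6=11*4=44
LOAD R4, [44] → R4=M[44]=-4
LOAD R1, [60] → R1=M[60]=29
NEG R6 → R6=-(44)=-44
SUB R1, R6 → R1=29-(-44)=73
NEG R1 → R1=-(73)=-73
NEG R4 → R4=-(-4)=4
LOAD R6, [44] → R6=M[44]=-4
halt.

29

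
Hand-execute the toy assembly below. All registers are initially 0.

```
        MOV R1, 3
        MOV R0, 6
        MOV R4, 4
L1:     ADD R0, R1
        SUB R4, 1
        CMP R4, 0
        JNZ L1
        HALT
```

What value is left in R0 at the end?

R1=3
R0=6
R4=4
R0=6+3=9
R4=4-1=3
CMP R4, 0  (cmp 3,0)
JNZ L1: taken
R0=9+3=12
R4=3-1=2
CMP R4, 0  (cmp 2,0)
JNZ L1: taken
R0=12+3=15
R4=2-1=1
CMP R4, 0  (cmp 1,0)
JNZ L1: taken
R0=15+3=18
R4=1-1=0
CMP R4, 0  (cmp 0,0)
JNZ L1: not taken
halt.

18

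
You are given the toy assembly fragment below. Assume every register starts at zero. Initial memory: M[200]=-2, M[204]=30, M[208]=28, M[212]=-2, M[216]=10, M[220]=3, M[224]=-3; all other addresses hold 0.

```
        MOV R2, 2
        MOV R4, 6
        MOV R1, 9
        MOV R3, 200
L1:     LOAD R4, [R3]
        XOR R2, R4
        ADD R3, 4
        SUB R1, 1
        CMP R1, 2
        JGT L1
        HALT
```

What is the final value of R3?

228

MOV R2, 2 → R2=2
MOV R4, 6 → R4=6
MOV R1, 9 → R1=9
MOV R3, 200 → R3=200
LOAD R4, [R3] → R4=M[200]=-2
XOR R2, R4 → R2=2^(-2)=-4
ADD R3, 4 → R3=200+4=204
SUB R1, 1 → R1=9-1=8
CMP R1, 2  (cmp 8,2)
JGT L1: taken
LOAD R4, [R3] → R4=M[204]=30
XOR R2, R4 → R2=(-4)^30=-30
ADD R3, 4 → R3=204+4=208
SUB R1, 1 → R1=8-1=7
CMP R1, 2  (cmp 7,2)
JGT L1: taken
LOAD R4, [R3] → R4=M[208]=28
XOR R2, R4 → R2=(-30)^28=-2
ADD R3, 4 → R3=208+4=212
SUB R1, 1 → R1=7-1=6
CMP R1, 2  (cmp 6,2)
JGT L1: taken
LOAD R4, [R3] → R4=M[212]=-2
XOR R2, R4 → R2=(-2)^(-2)=0
ADD R3, 4 → R3=212+4=216
SUB R1, 1 → R1=6-1=5
CMP R1, 2  (cmp 5,2)
JGT L1: taken
LOAD R4, [R3] → R4=M[216]=10
XOR R2, R4 → R2=0^10=10
ADD R3, 4 → R3=216+4=220
SUB R1, 1 → R1=5-1=4
CMP R1, 2  (cmp 4,2)
JGT L1: taken
LOAD R4, [R3] → R4=M[220]=3
XOR R2, R4 → R2=10^3=9
ADD R3, 4 → R3=220+4=224
SUB R1, 1 → R1=4-1=3
CMP R1, 2  (cmp 3,2)
JGT L1: taken
LOAD R4, [R3] → R4=M[224]=-3
XOR R2, R4 → R2=9^(-3)=-12
ADD R3, 4 → R3=224+4=228
SUB R1, 1 → R1=3-1=2
CMP R1, 2  (cmp 2,2)
JGT L1: not taken
halt.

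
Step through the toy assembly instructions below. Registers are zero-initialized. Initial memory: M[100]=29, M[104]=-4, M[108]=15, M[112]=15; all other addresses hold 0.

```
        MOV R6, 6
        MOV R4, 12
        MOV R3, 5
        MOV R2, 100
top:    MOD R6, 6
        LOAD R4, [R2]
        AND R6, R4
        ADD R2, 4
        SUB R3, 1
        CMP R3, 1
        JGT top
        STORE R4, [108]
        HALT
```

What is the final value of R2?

R6=6
R4=12
R3=5
R2=100
R6=6%6=0
R4=M[100]=29
R6=0&29=0
R2=100+4=104
R3=5-1=4
CMP R3, 1  (cmp 4,1)
JGT top: taken
R6=0%6=0
R4=M[104]=-4
R6=0&(-4)=0
R2=104+4=108
R3=4-1=3
CMP R3, 1  (cmp 3,1)
JGT top: taken
R6=0%6=0
R4=M[108]=15
R6=0&15=0
R2=108+4=112
R3=3-1=2
CMP R3, 1  (cmp 2,1)
JGT top: taken
R6=0%6=0
R4=M[112]=15
R6=0&15=0
R2=112+4=116
R3=2-1=1
CMP R3, 1  (cmp 1,1)
JGT top: not taken
STORE R4, [108] → M[108]=15
halt.

116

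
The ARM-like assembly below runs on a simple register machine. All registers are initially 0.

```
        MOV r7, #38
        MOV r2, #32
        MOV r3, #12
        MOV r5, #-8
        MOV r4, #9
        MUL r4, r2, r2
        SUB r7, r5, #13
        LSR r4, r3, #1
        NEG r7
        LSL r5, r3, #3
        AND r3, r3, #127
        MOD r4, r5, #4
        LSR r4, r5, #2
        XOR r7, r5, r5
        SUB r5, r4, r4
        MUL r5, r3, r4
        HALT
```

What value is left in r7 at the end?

0

r7=38
r2=32
r3=12
r5=-8
r4=9
r4=32*32=1024
r7=(-8)-13=-21
r4=12>>1=6
r7=-(-21)=21
r5=12<<3=96
r3=12&127=12
r4=96%4=0
r4=96>>2=24
r7=96^96=0
r5=24-24=0
r5=12*24=288
halt.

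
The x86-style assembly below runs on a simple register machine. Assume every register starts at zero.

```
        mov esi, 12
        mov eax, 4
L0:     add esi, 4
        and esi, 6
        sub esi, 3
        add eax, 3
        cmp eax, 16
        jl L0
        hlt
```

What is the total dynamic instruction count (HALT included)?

27

mov esi, 12 → esi=12
mov eax, 4 → eax=4
add esi, 4 → esi=12+4=16
and esi, 6 → esi=16&6=0
sub esi, 3 → esi=0-3=-3
add eax, 3 → eax=4+3=7
cmp eax, 16  (cmp 7,16)
jl L0: taken
add esi, 4 → esi=(-3)+4=1
and esi, 6 → esi=1&6=0
sub esi, 3 → esi=0-3=-3
add eax, 3 → eax=7+3=10
cmp eax, 16  (cmp 10,16)
jl L0: taken
add esi, 4 → esi=(-3)+4=1
and esi, 6 → esi=1&6=0
sub esi, 3 → esi=0-3=-3
add eax, 3 → eax=10+3=13
cmp eax, 16  (cmp 13,16)
jl L0: taken
add esi, 4 → esi=(-3)+4=1
and esi, 6 → esi=1&6=0
sub esi, 3 → esi=0-3=-3
add eax, 3 → eax=13+3=16
cmp eax, 16  (cmp 16,16)
jl L0: not taken
halt.
Total executed instructions: 27.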